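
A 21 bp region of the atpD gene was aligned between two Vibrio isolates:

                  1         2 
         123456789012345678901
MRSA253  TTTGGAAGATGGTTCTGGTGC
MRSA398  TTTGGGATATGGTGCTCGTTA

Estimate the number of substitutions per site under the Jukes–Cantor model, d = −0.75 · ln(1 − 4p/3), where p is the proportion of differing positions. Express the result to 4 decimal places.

0.3597

The sequences differ at positions 6 (A/G), 8 (G/T), 14 (T/G), 17 (G/C), 20 (G/T), 21 (C/A).
p = 6/21 = 0.285714.
d = −0.75 · ln(1 − (4/3)·0.285714) = −0.75 · ln(0.619048) = −0.75 · (-0.479572) = 0.3597.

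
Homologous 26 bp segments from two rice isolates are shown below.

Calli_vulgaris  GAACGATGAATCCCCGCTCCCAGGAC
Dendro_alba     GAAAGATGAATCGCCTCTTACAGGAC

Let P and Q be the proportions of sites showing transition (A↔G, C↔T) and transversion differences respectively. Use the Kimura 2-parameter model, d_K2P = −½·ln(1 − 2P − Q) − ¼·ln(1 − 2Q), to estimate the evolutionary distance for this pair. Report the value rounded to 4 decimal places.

The sequences differ at positions 4 (C/A, transversion), 13 (C/G, transversion), 16 (G/T, transversion), 19 (C/T, transition), 20 (C/A, transversion).
Of the 5 differences, 1 transition and 4 transversions over 26 sites: P = 1/26 = 0.038462, Q = 4/26 = 0.153846.
d = −0.5·ln(0.769230) − 0.25·ln(0.692308) = −0.5·(-0.262365) − 0.25·(-0.367724) = 0.2231.

0.2231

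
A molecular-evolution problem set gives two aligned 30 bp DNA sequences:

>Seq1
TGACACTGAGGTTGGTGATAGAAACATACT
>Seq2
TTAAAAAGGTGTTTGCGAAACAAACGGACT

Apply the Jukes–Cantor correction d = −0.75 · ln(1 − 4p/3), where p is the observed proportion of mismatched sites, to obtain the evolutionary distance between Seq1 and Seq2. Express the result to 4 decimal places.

0.5716

Differing sites — 2:G/T; 4:C/A; 6:C/A; 7:T/A; 9:A/G; 10:G/T; 14:G/T; 16:T/C; 19:T/A; 21:G/C; 26:A/G; 27:T/G.
p = 12/30 = 0.400000.
d = −0.75 · ln(1 − (4/3)·0.400000) = −0.75 · ln(0.466667) = −0.75 · (-0.762139) = 0.5716.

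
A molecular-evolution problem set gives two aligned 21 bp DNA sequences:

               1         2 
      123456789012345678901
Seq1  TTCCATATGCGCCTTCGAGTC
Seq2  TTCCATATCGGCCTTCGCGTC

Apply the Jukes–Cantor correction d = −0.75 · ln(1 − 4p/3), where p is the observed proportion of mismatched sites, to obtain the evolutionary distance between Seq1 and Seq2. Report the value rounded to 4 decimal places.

Mismatches occur at site 9 (G→C), site 10 (C→G), site 18 (A→C).
p = 3/21 = 0.142857.
d = −0.75 · ln(1 − (4/3)·0.142857) = −0.75 · ln(0.809524) = −0.75 · (-0.211309) = 0.1585.

0.1585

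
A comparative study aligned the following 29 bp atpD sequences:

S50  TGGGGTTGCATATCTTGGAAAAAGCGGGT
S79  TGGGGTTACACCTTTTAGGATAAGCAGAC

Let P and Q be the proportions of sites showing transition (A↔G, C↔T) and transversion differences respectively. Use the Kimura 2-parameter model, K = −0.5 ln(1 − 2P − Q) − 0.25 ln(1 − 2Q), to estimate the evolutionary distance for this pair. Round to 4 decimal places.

The sequences differ at positions 8 (G/A, transition), 11 (T/C, transition), 12 (A/C, transversion), 14 (C/T, transition), 17 (G/A, transition), 19 (A/G, transition), 21 (A/T, transversion), 26 (G/A, transition), 28 (G/A, transition), 29 (T/C, transition).
Of the 10 differences, 8 transitions and 2 transversions over 29 sites: P = 8/29 = 0.275862, Q = 2/29 = 0.068966.
d = −0.5·ln(0.379310) − 0.25·ln(0.862068) = −0.5·(-0.969401) − 0.25·(-0.148421) = 0.5218.

0.5218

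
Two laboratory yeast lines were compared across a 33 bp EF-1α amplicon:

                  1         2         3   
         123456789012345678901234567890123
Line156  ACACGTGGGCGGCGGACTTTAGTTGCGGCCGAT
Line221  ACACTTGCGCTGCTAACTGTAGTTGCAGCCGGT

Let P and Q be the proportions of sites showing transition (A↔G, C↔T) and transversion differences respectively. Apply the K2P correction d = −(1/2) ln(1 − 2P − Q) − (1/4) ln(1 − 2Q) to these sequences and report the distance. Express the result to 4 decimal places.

Differing sites — 5:G/T (Tv); 8:G/C (Tv); 11:G/T (Tv); 14:G/T (Tv); 15:G/A (Ti); 19:T/G (Tv); 27:G/A (Ti); 32:A/G (Ti).
Of the 8 differences, 3 transitions and 5 transversions over 33 sites: P = 3/33 = 0.090909, Q = 5/33 = 0.151515.
d = −0.5·ln(0.666667) − 0.25·ln(0.696970) = −0.5·(-0.405465) − 0.25·(-0.361013) = 0.2930.

0.2930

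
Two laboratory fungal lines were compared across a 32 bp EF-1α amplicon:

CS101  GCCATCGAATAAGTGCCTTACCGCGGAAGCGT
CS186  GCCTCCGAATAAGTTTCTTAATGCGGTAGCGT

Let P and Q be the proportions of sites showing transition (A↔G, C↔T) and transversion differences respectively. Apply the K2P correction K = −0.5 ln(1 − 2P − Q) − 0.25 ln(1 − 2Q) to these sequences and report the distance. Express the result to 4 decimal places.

0.2593

Mismatches occur at site 4 (A↔T, transversion), site 5 (T↔C, transition), site 15 (G↔T, transversion), site 16 (C↔T, transition), site 21 (C↔A, transversion), site 22 (C↔T, transition), site 27 (A↔T, transversion).
Of the 7 differences, 3 transitions and 4 transversions over 32 sites: P = 3/32 = 0.093750, Q = 4/32 = 0.125000.
d = −0.5·ln(0.687500) − 0.25·ln(0.750000) = −0.5·(-0.374693) − 0.25·(-0.287682) = 0.2593.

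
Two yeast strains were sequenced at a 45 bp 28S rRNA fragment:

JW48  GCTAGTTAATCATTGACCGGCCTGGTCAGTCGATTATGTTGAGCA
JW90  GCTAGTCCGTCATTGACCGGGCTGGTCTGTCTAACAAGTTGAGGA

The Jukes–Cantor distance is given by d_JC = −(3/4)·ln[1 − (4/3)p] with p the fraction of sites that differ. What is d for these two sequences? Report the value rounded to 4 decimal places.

0.2635

The sequences differ at positions 7 (T/C), 8 (A/C), 9 (A/G), 21 (C/G), 28 (A/T), 32 (G/T), 34 (T/A), 35 (T/C), 37 (T/A), 44 (C/G).
p = 10/45 = 0.222222.
d = −0.75 · ln(1 − (4/3)·0.222222) = −0.75 · ln(0.703704) = −0.75 · (-0.351397) = 0.2635.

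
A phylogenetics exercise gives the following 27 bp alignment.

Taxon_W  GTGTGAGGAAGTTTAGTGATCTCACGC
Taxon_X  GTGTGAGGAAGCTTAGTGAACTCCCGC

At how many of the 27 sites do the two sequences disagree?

3

Differing sites — 12:T/C; 20:T/A; 24:A/C.
That gives 3 mismatches out of 27 aligned sites, so the Hamming distance is 3.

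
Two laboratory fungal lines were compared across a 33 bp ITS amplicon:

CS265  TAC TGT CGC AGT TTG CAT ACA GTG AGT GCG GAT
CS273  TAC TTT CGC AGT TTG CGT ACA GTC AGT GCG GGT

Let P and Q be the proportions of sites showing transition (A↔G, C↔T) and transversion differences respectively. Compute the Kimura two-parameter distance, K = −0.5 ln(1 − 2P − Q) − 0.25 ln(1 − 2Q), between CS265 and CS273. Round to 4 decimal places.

Differing sites — 5:G/T (Tv); 17:A/G (Ti); 24:G/C (Tv); 32:A/G (Ti).
Of the 4 differences, 2 transitions and 2 transversions over 33 sites: P = 2/33 = 0.060606, Q = 2/33 = 0.060606.
d = −0.5·ln(0.818182) − 0.25·ln(0.878788) = −0.5·(-0.200670) − 0.25·(-0.129212) = 0.1326.

0.1326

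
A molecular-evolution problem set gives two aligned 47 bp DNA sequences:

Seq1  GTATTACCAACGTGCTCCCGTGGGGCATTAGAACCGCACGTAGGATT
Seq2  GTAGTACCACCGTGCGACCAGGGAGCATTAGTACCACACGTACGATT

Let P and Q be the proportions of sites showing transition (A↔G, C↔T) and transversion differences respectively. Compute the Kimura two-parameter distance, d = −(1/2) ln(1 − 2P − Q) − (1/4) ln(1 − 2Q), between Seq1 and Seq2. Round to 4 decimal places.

0.2503

Mismatches occur at site 4 (T/G, transversion), site 10 (A/C, transversion), site 16 (T/G, transversion), site 17 (C/A, transversion), site 20 (G/A, transition), site 21 (T/G, transversion), site 24 (G/A, transition), site 32 (A/T, transversion), site 36 (G/A, transition), site 43 (G/C, transversion).
Of the 10 differences, 3 transitions and 7 transversions over 47 sites: P = 3/47 = 0.063830, Q = 7/47 = 0.148936.
d = −0.5·ln(0.723404) − 0.25·ln(0.702128) = −0.5·(-0.323787) − 0.25·(-0.353640) = 0.2503.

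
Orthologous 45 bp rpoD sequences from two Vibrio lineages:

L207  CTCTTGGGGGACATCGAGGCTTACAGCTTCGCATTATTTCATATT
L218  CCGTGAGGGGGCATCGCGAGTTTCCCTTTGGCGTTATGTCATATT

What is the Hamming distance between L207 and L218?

15

The sequences differ at positions 2 (T/C), 3 (C/G), 5 (T/G), 6 (G/A), 11 (A/G), 17 (A/C), 19 (G/A), 20 (C/G), 23 (A/T), 25 (A/C), 26 (G/C), 27 (C/T), 30 (C/G), 33 (A/G), 38 (T/G).
That gives 15 mismatches out of 45 aligned sites, so the Hamming distance is 15.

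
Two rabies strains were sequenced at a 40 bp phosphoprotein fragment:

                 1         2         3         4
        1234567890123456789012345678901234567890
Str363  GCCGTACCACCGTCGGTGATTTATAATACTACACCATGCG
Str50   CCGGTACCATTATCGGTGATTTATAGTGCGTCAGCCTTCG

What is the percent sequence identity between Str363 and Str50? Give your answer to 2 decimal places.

Mismatches occur at site 1 (G↔C), site 3 (C↔G), site 10 (C↔T), site 11 (C↔T), site 12 (G↔A), site 26 (A↔G), site 28 (A↔G), site 30 (T↔G), site 31 (A↔T), site 34 (C↔G), site 36 (A↔C), site 38 (G↔T).
28 of the 40 sites match, so the percent identity is 28/40 × 100 = 70.00%.

70.00%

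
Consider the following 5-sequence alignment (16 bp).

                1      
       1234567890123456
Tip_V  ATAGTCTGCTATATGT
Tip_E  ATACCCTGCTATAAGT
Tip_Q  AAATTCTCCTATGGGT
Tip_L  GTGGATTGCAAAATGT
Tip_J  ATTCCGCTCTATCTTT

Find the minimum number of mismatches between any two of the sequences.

Pairwise Hamming distances:
  Tip_V vs Tip_E: 3
  Tip_V vs Tip_Q: 5
  Tip_V vs Tip_L: 6
  Tip_V vs Tip_J: 8
  Tip_E vs Tip_Q: 6
  Tip_E vs Tip_L: 8
  Tip_E vs Tip_J: 7
  Tip_Q vs Tip_L: 11
  Tip_Q vs Tip_J: 10
  Tip_L vs Tip_J: 11
The smallest is 3, between Tip_V and Tip_E.

3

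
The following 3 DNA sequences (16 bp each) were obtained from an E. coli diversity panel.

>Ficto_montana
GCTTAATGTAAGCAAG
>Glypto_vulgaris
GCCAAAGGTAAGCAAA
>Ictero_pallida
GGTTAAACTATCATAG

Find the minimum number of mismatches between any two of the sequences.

Pairwise Hamming distances:
  Ficto_montana vs Glypto_vulgaris: 4
  Ficto_montana vs Ictero_pallida: 7
  Glypto_vulgaris vs Ictero_pallida: 10
The smallest is 4, between Ficto_montana and Glypto_vulgaris.

4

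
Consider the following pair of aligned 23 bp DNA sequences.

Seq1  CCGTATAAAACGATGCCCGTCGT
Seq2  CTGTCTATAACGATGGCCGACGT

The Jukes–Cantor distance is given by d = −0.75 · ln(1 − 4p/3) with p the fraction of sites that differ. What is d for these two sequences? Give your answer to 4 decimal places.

Mismatches occur at site 2 (C/T), site 5 (A/C), site 8 (A/T), site 16 (C/G), site 20 (T/A).
p = 5/23 = 0.217391.
d = −0.75 · ln(1 − (4/3)·0.217391) = −0.75 · ln(0.710145) = −0.75 · (-0.342286) = 0.2567.

0.2567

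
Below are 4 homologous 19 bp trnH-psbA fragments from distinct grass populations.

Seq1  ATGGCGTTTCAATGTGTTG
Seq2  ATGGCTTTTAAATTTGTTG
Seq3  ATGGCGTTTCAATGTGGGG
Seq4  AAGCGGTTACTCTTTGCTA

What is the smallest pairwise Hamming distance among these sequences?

Pairwise Hamming distances:
  Seq1 vs Seq2: 3
  Seq1 vs Seq3: 2
  Seq1 vs Seq4: 9
  Seq2 vs Seq3: 5
  Seq2 vs Seq4: 10
  Seq3 vs Seq4: 10
The smallest is 2, between Seq1 and Seq3.

2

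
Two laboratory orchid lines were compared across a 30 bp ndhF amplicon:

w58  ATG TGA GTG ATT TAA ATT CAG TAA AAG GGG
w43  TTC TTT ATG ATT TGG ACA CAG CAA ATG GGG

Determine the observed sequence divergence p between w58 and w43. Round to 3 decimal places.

0.367

Mismatches occur at site 1 (A/T), site 3 (G/C), site 5 (G/T), site 6 (A/T), site 7 (G/A), site 14 (A/G), site 15 (A/G), site 17 (T/C), site 18 (T/A), site 22 (T/C), site 26 (A/T).
There are 11 differences over 30 sites, so p = 11/30 = 0.367.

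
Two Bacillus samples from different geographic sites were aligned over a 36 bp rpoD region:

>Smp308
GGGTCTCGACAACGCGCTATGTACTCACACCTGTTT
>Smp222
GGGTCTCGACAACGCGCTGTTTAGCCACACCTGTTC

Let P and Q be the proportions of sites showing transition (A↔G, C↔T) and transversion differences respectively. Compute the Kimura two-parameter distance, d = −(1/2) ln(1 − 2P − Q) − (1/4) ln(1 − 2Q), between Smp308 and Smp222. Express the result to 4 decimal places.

Differing sites — 19:A/G (Ti); 21:G/T (Tv); 24:C/G (Tv); 25:T/C (Ti); 36:T/C (Ti).
Of the 5 differences, 3 transitions and 2 transversions over 36 sites: P = 3/36 = 0.083333, Q = 2/36 = 0.055556.
d = −0.5·ln(0.777778) − 0.25·ln(0.888888) = −0.5·(-0.251314) − 0.25·(-0.117784) = 0.1551.

0.1551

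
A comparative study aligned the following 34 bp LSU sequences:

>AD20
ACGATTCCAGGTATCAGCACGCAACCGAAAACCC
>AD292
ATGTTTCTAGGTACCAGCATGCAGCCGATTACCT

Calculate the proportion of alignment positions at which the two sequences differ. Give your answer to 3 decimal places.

0.265

Mismatches occur at site 2 (C→T), site 4 (A→T), site 8 (C→T), site 14 (T→C), site 20 (C→T), site 24 (A→G), site 29 (A→T), site 30 (A→T), site 34 (C→T).
There are 9 differences over 34 sites, so p = 9/34 = 0.265.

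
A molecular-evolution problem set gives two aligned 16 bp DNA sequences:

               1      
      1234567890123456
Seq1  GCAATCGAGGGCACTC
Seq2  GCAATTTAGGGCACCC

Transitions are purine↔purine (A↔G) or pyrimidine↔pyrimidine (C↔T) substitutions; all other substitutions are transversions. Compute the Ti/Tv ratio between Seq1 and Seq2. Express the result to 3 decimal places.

Differing sites — 6:C/T (Ti); 7:G/T (Tv); 15:T/C (Ti).
Of the 3 differences, 2 transitions and 1 transversion, so Ti/Tv = 2/1 = 2.000.

2.000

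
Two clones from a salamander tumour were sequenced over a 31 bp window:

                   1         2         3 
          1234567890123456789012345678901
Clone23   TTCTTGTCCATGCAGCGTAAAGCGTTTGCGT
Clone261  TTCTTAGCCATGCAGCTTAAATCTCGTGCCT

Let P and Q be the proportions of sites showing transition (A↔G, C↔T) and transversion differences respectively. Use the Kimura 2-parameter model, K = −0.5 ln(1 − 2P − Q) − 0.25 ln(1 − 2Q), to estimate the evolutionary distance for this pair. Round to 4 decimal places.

Mismatches occur at site 6 (G→A, transition), site 7 (T→G, transversion), site 17 (G→T, transversion), site 22 (G→T, transversion), site 24 (G→T, transversion), site 25 (T→C, transition), site 26 (T→G, transversion), site 30 (G→C, transversion).
Of the 8 differences, 2 transitions and 6 transversions over 31 sites: P = 2/31 = 0.064516, Q = 6/31 = 0.193548.
d = −0.5·ln(0.677420) − 0.25·ln(0.612904) = −0.5·(-0.389464) − 0.25·(-0.489547) = 0.3171.

0.3171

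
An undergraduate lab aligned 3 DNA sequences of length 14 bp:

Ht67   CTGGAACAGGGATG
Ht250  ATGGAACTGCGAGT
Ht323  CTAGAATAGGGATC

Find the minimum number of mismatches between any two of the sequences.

Pairwise Hamming distances:
  Ht67 vs Ht250: 5
  Ht67 vs Ht323: 3
  Ht250 vs Ht323: 7
The smallest is 3, between Ht67 and Ht323.

3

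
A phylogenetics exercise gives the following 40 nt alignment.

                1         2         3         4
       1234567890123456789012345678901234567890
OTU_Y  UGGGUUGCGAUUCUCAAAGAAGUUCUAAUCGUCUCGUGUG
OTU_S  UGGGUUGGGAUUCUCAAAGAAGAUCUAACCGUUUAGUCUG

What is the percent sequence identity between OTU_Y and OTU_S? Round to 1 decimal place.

85.0%

Mismatches occur at site 8 (C→G), site 23 (U→A), site 29 (U→C), site 33 (C→U), site 35 (C→A), site 38 (G→C).
34 of the 40 sites match, so the percent identity is 34/40 × 100 = 85.0%.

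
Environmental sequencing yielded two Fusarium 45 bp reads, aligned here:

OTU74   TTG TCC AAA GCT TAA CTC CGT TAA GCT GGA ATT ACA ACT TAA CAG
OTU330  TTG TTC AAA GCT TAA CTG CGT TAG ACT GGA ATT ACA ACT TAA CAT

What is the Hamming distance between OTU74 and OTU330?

Differing sites — 5:C/T; 18:C/G; 24:A/G; 25:G/A; 45:G/T.
That gives 5 mismatches out of 45 aligned sites, so the Hamming distance is 5.

5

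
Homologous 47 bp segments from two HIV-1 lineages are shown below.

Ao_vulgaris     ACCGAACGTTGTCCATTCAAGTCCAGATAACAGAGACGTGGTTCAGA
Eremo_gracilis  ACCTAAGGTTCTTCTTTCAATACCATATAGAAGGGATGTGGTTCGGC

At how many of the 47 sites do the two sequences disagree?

The sequences differ at positions 4 (G/T), 7 (C/G), 11 (G/C), 13 (C/T), 15 (A/T), 21 (G/T), 22 (T/A), 26 (G/T), 30 (A/G), 31 (C/A), 34 (A/G), 37 (C/T), 45 (A/G), 47 (A/C).
That gives 14 mismatches out of 47 aligned sites, so the Hamming distance is 14.

14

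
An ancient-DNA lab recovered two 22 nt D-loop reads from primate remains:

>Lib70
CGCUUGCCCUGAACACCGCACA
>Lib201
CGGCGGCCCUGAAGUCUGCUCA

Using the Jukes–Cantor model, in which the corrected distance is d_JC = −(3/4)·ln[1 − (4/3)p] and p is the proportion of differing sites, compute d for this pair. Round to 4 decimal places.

Mismatches occur at site 3 (C↔G), site 4 (U↔C), site 5 (U↔G), site 14 (C↔G), site 15 (A↔U), site 17 (C↔U), site 20 (A↔U).
p = 7/22 = 0.318182.
d = −0.75 · ln(1 − (4/3)·0.318182) = −0.75 · ln(0.575757) = −0.75 · (-0.552070) = 0.4141.

0.4141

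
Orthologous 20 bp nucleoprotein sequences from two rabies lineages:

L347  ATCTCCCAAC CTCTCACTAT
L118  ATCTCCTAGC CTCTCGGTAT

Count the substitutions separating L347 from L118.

The sequences differ at positions 7 (C/T), 9 (A/G), 16 (A/G), 17 (C/G).
That gives 4 mismatches out of 20 aligned sites, so the Hamming distance is 4.

4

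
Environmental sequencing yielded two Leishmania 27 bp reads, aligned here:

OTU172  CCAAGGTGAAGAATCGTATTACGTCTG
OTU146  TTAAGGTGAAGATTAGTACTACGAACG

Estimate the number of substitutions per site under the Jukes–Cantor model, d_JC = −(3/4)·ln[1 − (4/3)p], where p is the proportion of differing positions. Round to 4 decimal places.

0.3770

The sequences differ at positions 1 (C/T), 2 (C/T), 13 (A/T), 15 (C/A), 19 (T/C), 24 (T/A), 25 (C/A), 26 (T/C).
p = 8/27 = 0.296296.
d = −0.75 · ln(1 − (4/3)·0.296296) = −0.75 · ln(0.604939) = −0.75 · (-0.502628) = 0.3770.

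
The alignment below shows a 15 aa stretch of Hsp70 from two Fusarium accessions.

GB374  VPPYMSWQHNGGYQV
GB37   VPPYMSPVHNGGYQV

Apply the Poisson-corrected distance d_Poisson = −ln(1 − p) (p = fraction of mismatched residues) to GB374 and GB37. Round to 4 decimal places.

0.1431

The sequences differ at positions 7 (W/P), 8 (Q/V).
p = 2/15 = 0.133333.
d = −ln(1 − 0.133333) = −ln(0.866667) = 0.1431.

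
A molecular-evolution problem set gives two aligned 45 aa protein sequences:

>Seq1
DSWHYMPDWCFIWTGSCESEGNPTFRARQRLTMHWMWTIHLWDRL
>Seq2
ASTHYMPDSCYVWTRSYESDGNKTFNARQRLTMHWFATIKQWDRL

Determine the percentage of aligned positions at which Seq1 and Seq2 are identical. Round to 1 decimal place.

The sequences differ at positions 1 (D/A), 3 (W/T), 9 (W/S), 11 (F/Y), 12 (I/V), 15 (G/R), 17 (C/Y), 20 (E/D), 23 (P/K), 26 (R/N), 36 (M/F), 37 (W/A), 40 (H/K), 41 (L/Q).
31 of the 45 sites match, so the percent identity is 31/45 × 100 = 68.9%.

68.9%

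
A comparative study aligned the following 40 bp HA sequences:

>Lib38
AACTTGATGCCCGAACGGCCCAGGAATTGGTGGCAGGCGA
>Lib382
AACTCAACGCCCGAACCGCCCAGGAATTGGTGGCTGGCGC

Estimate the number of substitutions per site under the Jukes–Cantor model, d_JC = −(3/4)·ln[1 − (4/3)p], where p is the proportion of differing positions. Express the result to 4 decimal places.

0.1674

Differing sites — 5:T/C; 6:G/A; 8:T/C; 17:G/C; 35:A/T; 40:A/C.
p = 6/40 = 0.150000.
d = −0.75 · ln(1 − (4/3)·0.150000) = −0.75 · ln(0.800000) = −0.75 · (-0.223144) = 0.1674.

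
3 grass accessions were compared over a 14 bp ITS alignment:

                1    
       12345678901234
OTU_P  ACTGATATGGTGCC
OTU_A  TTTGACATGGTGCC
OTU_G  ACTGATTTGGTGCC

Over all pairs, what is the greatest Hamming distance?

Pairwise Hamming distances:
  OTU_P vs OTU_A: 3
  OTU_P vs OTU_G: 1
  OTU_A vs OTU_G: 4
The largest is 4, between OTU_A and OTU_G.

4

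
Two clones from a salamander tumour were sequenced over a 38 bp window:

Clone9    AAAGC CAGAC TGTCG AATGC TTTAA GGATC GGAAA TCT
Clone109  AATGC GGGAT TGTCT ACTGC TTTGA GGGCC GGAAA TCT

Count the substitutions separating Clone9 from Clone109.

Differing sites — 3:A/T; 6:C/G; 7:A/G; 10:C/T; 15:G/T; 17:A/C; 24:A/G; 28:A/G; 29:T/C.
That gives 9 mismatches out of 38 aligned sites, so the Hamming distance is 9.

9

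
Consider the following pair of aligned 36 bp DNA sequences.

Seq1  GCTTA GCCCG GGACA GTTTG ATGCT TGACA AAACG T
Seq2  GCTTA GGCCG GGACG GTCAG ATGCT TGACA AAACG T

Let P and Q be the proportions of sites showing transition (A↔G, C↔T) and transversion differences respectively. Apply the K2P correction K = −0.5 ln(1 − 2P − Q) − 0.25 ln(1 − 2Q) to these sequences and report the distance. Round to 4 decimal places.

The sequences differ at positions 7 (C/G, transversion), 15 (A/G, transition), 18 (T/C, transition), 19 (T/A, transversion).
Of the 4 differences, 2 transitions and 2 transversions over 36 sites: P = 2/36 = 0.055556, Q = 2/36 = 0.055556.
d = −0.5·ln(0.833332) − 0.25·ln(0.888888) = −0.5·(-0.182323) − 0.25·(-0.117784) = 0.1206.

0.1206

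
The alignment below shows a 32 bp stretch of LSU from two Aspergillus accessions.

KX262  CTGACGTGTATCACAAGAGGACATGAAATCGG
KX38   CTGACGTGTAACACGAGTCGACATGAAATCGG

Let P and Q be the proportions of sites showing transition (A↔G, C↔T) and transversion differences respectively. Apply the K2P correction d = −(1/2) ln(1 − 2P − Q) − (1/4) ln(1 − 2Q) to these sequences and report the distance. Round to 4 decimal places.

0.1369

Differing sites — 11:T/A (Tv); 15:A/G (Ti); 18:A/T (Tv); 19:G/C (Tv).
Of the 4 differences, 1 transition and 3 transversions over 32 sites: P = 1/32 = 0.031250, Q = 3/32 = 0.093750.
d = −0.5·ln(0.843750) − 0.25·ln(0.812500) = −0.5·(-0.169899) − 0.25·(-0.207639) = 0.1369.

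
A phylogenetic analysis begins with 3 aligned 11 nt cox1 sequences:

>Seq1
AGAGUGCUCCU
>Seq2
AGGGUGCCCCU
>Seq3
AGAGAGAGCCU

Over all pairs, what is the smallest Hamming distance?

Pairwise Hamming distances:
  Seq1 vs Seq2: 2
  Seq1 vs Seq3: 3
  Seq2 vs Seq3: 4
The smallest is 2, between Seq1 and Seq2.

2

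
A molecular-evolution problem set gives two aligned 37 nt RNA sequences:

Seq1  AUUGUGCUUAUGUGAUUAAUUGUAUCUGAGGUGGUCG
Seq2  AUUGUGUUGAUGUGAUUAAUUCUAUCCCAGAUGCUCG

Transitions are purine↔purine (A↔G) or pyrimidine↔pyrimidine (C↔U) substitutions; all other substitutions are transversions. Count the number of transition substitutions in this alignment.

Mismatches occur at site 7 (C→U, transition), site 9 (U→G, transversion), site 22 (G→C, transversion), site 27 (U→C, transition), site 28 (G→C, transversion), site 31 (G→A, transition), site 34 (G→C, transversion).
Of the 7 differences, 3 transitions and 4 transversions, so the answer is 3.

3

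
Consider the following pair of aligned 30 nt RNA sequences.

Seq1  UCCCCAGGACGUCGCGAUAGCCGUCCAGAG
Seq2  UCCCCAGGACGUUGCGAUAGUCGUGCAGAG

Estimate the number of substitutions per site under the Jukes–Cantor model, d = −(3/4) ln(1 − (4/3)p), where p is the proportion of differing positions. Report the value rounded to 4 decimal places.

0.1073

Differing sites — 13:C/U; 21:C/U; 25:C/G.
p = 3/30 = 0.100000.
d = −0.75 · ln(1 − (4/3)·0.100000) = −0.75 · ln(0.866667) = −0.75 · (-0.143100) = 0.1073.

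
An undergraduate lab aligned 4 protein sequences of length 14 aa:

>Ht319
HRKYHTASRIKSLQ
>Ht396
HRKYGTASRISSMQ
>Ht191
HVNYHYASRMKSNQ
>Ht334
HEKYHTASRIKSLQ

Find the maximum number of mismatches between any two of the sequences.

Pairwise Hamming distances:
  Ht319 vs Ht396: 3
  Ht319 vs Ht191: 5
  Ht319 vs Ht334: 1
  Ht396 vs Ht191: 7
  Ht396 vs Ht334: 4
  Ht191 vs Ht334: 5
The largest is 7, between Ht396 and Ht191.

7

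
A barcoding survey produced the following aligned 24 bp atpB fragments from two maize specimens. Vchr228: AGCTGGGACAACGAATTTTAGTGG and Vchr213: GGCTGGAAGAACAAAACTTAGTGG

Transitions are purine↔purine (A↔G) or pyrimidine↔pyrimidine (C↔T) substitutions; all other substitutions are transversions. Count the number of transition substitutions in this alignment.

The sequences differ at positions 1 (A/G, transition), 7 (G/A, transition), 9 (C/G, transversion), 13 (G/A, transition), 16 (T/A, transversion), 17 (T/C, transition).
Of the 6 differences, 4 transitions and 2 transversions, so the answer is 4.

4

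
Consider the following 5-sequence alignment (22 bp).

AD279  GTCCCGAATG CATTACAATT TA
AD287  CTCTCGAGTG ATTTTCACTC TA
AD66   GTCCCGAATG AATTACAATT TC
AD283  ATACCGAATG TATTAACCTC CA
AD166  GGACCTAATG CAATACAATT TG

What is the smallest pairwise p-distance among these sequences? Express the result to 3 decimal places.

0.091

Pairwise Hamming distances:
  AD279 vs AD287: 8
  AD279 vs AD66: 2
  AD279 vs AD283: 8
  AD279 vs AD166: 5
  AD287 vs AD66: 8
  AD287 vs AD283: 10
  AD287 vs AD166: 13
  AD66 vs AD283: 9
  AD66 vs AD166: 6
  AD283 vs AD166: 11
The smallest is 2 mismatches, between AD279 and AD66; p = 2/22 = 0.091.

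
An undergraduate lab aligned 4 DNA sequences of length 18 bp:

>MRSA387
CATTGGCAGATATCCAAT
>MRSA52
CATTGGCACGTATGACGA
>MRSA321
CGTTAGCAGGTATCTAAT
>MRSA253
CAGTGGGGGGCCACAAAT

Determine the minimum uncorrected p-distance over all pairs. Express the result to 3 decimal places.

Pairwise Hamming distances:
  MRSA387 vs MRSA52: 7
  MRSA387 vs MRSA321: 4
  MRSA387 vs MRSA253: 8
  MRSA52 vs MRSA321: 8
  MRSA52 vs MRSA253: 11
  MRSA321 vs MRSA253: 9
The smallest is 4 mismatches, between MRSA387 and MRSA321; p = 4/18 = 0.222.

0.222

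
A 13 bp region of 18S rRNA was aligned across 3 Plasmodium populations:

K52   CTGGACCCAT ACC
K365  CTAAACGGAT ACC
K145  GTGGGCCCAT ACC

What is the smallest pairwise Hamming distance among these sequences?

Pairwise Hamming distances:
  K52 vs K365: 4
  K52 vs K145: 2
  K365 vs K145: 6
The smallest is 2, between K52 and K145.

2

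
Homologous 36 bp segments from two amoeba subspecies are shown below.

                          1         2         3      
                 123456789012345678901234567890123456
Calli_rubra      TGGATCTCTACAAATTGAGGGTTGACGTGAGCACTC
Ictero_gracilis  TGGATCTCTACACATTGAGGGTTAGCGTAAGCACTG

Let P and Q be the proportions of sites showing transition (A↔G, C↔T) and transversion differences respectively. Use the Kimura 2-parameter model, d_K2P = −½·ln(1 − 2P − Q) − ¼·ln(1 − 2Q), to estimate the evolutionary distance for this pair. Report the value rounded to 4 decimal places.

The sequences differ at positions 13 (A/C, transversion), 24 (G/A, transition), 25 (A/G, transition), 29 (G/A, transition), 36 (C/G, transversion).
Of the 5 differences, 3 transitions and 2 transversions over 36 sites: P = 3/36 = 0.083333, Q = 2/36 = 0.055556.
d = −0.5·ln(0.777778) − 0.25·ln(0.888888) = −0.5·(-0.251314) − 0.25·(-0.117784) = 0.1551.

0.1551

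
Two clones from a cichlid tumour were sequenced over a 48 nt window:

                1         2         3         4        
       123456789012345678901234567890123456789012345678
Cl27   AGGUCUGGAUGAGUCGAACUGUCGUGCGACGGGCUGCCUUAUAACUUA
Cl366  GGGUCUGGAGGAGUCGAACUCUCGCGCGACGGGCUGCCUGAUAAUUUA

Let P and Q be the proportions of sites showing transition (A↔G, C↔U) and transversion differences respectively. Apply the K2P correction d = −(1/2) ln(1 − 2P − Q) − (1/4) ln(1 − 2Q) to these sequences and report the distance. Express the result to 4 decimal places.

0.1372

The sequences differ at positions 1 (A/G, transition), 10 (U/G, transversion), 21 (G/C, transversion), 25 (U/C, transition), 40 (U/G, transversion), 45 (C/U, transition).
Of the 6 differences, 3 transitions and 3 transversions over 48 sites: P = 3/48 = 0.062500, Q = 3/48 = 0.062500.
d = −0.5·ln(0.812500) − 0.25·ln(0.875000) = −0.5·(-0.207639) − 0.25·(-0.133531) = 0.1372.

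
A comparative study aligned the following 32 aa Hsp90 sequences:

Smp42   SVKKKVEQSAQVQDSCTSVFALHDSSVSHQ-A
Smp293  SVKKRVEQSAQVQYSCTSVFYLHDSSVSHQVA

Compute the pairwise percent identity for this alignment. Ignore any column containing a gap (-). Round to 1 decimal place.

90.3%

Excluding the 1 gap column leaves 31 comparable sites.
Mismatches occur at site 5 (K↔R), site 14 (D↔Y), site 21 (A↔Y).
28 of the 31 comparable sites match, so the percent identity is 28/31 × 100 = 90.3%.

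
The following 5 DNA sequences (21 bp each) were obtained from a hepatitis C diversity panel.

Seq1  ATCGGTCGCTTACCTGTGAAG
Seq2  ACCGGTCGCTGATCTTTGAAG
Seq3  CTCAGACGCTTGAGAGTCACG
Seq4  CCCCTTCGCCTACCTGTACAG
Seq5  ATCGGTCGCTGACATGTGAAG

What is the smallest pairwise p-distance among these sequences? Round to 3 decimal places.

Pairwise Hamming distances:
  Seq1 vs Seq2: 4
  Seq1 vs Seq3: 9
  Seq1 vs Seq4: 7
  Seq1 vs Seq5: 2
  Seq2 vs Seq3: 12
  Seq2 vs Seq4: 9
  Seq2 vs Seq5: 4
  Seq3 vs Seq4: 12
  Seq3 vs Seq5: 10
  Seq4 vs Seq5: 9
The smallest is 2 mismatches, between Seq1 and Seq5; p = 2/21 = 0.095.

0.095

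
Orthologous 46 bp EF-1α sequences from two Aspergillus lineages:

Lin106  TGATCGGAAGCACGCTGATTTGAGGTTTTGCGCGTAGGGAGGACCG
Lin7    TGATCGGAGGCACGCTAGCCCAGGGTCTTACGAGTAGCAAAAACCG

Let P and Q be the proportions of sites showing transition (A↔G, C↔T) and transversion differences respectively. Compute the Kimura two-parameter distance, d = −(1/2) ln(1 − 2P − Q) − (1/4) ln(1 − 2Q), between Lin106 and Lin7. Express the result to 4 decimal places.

0.4919

Differing sites — 9:A/G (Ti); 17:G/A (Ti); 18:A/G (Ti); 19:T/C (Ti); 20:T/C (Ti); 21:T/C (Ti); 22:G/A (Ti); 23:A/G (Ti); 27:T/C (Ti); 30:G/A (Ti); 33:C/A (Tv); 38:G/C (Tv); 39:G/A (Ti); 41:G/A (Ti); 42:G/A (Ti).
Of the 15 differences, 13 transitions and 2 transversions over 46 sites: P = 13/46 = 0.282609, Q = 2/46 = 0.043478.
d = −0.5·ln(0.391304) − 0.25·ln(0.913044) = −0.5·(-0.938271) − 0.25·(-0.090971) = 0.4919.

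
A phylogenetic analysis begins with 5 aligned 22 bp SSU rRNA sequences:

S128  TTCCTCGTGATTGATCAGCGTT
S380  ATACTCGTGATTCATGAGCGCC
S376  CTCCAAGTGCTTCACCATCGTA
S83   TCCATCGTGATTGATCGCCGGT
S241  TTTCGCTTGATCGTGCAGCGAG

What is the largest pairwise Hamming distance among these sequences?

13

Pairwise Hamming distances:
  S128 vs S380: 6
  S128 vs S376: 8
  S128 vs S83: 5
  S128 vs S241: 8
  S380 vs S376: 10
  S380 vs S83: 10
  S380 vs S241: 11
  S376 vs S83: 12
  S376 vs S241: 13
  S83 vs S241: 12
The largest is 13, between S376 and S241.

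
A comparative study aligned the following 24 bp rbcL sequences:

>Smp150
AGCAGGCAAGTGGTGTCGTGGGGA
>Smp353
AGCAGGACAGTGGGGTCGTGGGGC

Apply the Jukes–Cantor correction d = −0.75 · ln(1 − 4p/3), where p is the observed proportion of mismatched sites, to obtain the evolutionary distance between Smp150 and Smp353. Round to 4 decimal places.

0.1885

Mismatches occur at site 7 (C/A), site 8 (A/C), site 14 (T/G), site 24 (A/C).
p = 4/24 = 0.166667.
d = −0.75 · ln(1 − (4/3)·0.166667) = −0.75 · ln(0.777777) = −0.75 · (-0.251315) = 0.1885.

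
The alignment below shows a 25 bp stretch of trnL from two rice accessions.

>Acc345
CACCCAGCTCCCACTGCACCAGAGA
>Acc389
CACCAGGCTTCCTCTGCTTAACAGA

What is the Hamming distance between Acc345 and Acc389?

8

The sequences differ at positions 5 (C/A), 6 (A/G), 10 (C/T), 13 (A/T), 18 (A/T), 19 (C/T), 20 (C/A), 22 (G/C).
That gives 8 mismatches out of 25 aligned sites, so the Hamming distance is 8.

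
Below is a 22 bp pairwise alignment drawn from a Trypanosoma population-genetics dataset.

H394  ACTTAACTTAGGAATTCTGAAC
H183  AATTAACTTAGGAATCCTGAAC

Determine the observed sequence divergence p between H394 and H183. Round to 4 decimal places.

The sequences differ at positions 2 (C/A), 16 (T/C).
There are 2 differences over 22 sites, so p = 2/22 = 0.0909.

0.0909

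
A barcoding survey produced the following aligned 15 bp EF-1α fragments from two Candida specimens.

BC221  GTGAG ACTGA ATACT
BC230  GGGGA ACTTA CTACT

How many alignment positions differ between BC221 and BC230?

5

Mismatches occur at site 2 (T↔G), site 4 (A↔G), site 5 (G↔A), site 9 (G↔T), site 11 (A↔C).
That gives 5 mismatches out of 15 aligned sites, so the Hamming distance is 5.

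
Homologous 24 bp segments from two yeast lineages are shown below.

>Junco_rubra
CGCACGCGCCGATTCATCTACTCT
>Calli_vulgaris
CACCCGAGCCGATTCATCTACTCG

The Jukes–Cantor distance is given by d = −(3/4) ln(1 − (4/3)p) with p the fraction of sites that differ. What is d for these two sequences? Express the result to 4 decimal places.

0.1885

The sequences differ at positions 2 (G/A), 4 (A/C), 7 (C/A), 24 (T/G).
p = 4/24 = 0.166667.
d = −0.75 · ln(1 − (4/3)·0.166667) = −0.75 · ln(0.777777) = −0.75 · (-0.251315) = 0.1885.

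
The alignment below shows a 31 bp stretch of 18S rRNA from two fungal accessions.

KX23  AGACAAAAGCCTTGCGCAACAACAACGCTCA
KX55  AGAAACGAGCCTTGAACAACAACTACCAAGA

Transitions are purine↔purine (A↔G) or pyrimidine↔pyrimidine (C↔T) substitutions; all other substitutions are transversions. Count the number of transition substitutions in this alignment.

The sequences differ at positions 4 (C/A, transversion), 6 (A/C, transversion), 7 (A/G, transition), 15 (C/A, transversion), 16 (G/A, transition), 24 (A/T, transversion), 27 (G/C, transversion), 28 (C/A, transversion), 29 (T/A, transversion), 30 (C/G, transversion).
Of the 10 differences, 2 transitions and 8 transversions, so the answer is 2.

2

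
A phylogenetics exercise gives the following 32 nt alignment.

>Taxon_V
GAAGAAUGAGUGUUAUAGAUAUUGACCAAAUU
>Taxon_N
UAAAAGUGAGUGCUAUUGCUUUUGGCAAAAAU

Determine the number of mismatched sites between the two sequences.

Mismatches occur at site 1 (G→U), site 4 (G→A), site 6 (A→G), site 13 (U→C), site 17 (A→U), site 19 (A→C), site 21 (A→U), site 25 (A→G), site 27 (C→A), site 31 (U→A).
That gives 10 mismatches out of 32 aligned sites, so the Hamming distance is 10.

10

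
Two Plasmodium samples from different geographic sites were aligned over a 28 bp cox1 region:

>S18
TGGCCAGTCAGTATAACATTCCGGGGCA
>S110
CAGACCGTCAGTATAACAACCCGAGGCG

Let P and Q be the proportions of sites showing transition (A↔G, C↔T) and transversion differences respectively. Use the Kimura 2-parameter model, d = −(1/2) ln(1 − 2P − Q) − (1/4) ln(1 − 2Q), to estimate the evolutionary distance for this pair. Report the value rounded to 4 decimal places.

0.3724

The sequences differ at positions 1 (T/C, transition), 2 (G/A, transition), 4 (C/A, transversion), 6 (A/C, transversion), 19 (T/A, transversion), 20 (T/C, transition), 24 (G/A, transition), 28 (A/G, transition).
Of the 8 differences, 5 transitions and 3 transversions over 28 sites: P = 5/28 = 0.178571, Q = 3/28 = 0.107143.
d = −0.5·ln(0.535715) − 0.25·ln(0.785714) = −0.5·(-0.624153) − 0.25·(-0.241162) = 0.3724.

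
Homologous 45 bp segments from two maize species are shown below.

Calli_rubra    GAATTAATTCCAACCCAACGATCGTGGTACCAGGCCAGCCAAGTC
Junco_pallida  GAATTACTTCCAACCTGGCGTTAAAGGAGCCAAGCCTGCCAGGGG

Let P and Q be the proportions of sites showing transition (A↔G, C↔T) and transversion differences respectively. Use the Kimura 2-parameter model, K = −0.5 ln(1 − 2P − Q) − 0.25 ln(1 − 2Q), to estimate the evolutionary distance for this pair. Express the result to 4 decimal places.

The sequences differ at positions 7 (A/C, transversion), 16 (C/T, transition), 17 (A/G, transition), 18 (A/G, transition), 21 (A/T, transversion), 23 (C/A, transversion), 24 (G/A, transition), 25 (T/A, transversion), 28 (T/A, transversion), 29 (A/G, transition), 33 (G/A, transition), 37 (A/T, transversion), 42 (A/G, transition), 44 (T/G, transversion), 45 (C/G, transversion).
Of the 15 differences, 7 transitions and 8 transversions over 45 sites: P = 7/45 = 0.155556, Q = 8/45 = 0.177778.
d = −0.5·ln(0.511110) − 0.25·ln(0.644444) = −0.5·(-0.671170) − 0.25·(-0.439367) = 0.4454.

0.4454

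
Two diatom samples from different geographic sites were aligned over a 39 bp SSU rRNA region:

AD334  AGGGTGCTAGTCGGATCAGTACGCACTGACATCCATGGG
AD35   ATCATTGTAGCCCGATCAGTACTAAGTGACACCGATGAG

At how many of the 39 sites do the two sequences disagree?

Differing sites — 2:G/T; 3:G/C; 4:G/A; 6:G/T; 7:C/G; 11:T/C; 13:G/C; 23:G/T; 24:C/A; 26:C/G; 32:T/C; 34:C/G; 38:G/A.
That gives 13 mismatches out of 39 aligned sites, so the Hamming distance is 13.

13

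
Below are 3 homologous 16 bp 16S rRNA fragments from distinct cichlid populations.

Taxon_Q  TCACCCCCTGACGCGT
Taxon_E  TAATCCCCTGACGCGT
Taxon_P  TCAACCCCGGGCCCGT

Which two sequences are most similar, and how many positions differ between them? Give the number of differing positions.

2

Pairwise Hamming distances:
  Taxon_Q vs Taxon_E: 2
  Taxon_Q vs Taxon_P: 4
  Taxon_E vs Taxon_P: 5
The smallest is 2, between Taxon_Q and Taxon_E.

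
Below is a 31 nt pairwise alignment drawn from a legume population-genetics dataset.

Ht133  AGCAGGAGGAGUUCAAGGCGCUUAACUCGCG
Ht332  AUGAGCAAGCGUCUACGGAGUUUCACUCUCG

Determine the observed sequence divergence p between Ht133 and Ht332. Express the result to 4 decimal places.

0.3871

Differing sites — 2:G/U; 3:C/G; 6:G/C; 8:G/A; 10:A/C; 13:U/C; 14:C/U; 16:A/C; 19:C/A; 21:C/U; 24:A/C; 29:G/U.
There are 12 differences over 31 sites, so p = 12/31 = 0.3871.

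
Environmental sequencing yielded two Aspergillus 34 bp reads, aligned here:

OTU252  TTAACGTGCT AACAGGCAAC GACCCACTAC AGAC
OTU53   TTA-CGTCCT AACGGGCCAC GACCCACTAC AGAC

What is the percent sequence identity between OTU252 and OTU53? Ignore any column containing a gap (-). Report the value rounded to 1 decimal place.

Excluding the 1 gap column leaves 33 comparable sites.
Differing sites — 8:G/C; 14:A/G; 18:A/C.
30 of the 33 comparable sites match, so the percent identity is 30/33 × 100 = 90.9%.

90.9%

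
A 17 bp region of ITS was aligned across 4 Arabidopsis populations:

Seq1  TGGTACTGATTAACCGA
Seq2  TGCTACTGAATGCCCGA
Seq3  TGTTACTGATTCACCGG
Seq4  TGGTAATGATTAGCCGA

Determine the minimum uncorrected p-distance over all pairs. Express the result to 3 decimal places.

Pairwise Hamming distances:
  Seq1 vs Seq2: 4
  Seq1 vs Seq3: 3
  Seq1 vs Seq4: 2
  Seq2 vs Seq3: 5
  Seq2 vs Seq4: 5
  Seq3 vs Seq4: 5
The smallest is 2 mismatches, between Seq1 and Seq4; p = 2/17 = 0.118.

0.118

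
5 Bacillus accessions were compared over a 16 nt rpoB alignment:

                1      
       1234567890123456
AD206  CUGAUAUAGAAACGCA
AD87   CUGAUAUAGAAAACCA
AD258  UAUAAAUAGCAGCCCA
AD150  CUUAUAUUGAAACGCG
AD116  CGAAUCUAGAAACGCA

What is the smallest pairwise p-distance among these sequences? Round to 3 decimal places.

Pairwise Hamming distances:
  AD206 vs AD87: 2
  AD206 vs AD258: 7
  AD206 vs AD150: 3
  AD206 vs AD116: 3
  AD87 vs AD258: 7
  AD87 vs AD150: 5
  AD87 vs AD116: 5
  AD258 vs AD150: 8
  AD258 vs AD116: 8
  AD150 vs AD116: 5
The smallest is 2 mismatches, between AD206 and AD87; p = 2/16 = 0.125.

0.125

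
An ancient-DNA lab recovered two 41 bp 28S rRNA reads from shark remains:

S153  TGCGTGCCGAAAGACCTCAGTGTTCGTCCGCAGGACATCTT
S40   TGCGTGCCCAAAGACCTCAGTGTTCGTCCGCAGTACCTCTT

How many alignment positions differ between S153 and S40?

Mismatches occur at site 9 (G/C), site 34 (G/T), site 37 (A/C).
That gives 3 mismatches out of 41 aligned sites, so the Hamming distance is 3.

3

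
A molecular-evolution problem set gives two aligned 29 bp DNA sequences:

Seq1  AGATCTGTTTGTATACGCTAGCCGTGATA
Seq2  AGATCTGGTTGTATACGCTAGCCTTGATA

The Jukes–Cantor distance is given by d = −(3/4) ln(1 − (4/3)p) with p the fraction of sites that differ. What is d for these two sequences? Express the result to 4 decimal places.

0.0723

The sequences differ at positions 8 (T/G), 24 (G/T).
p = 2/29 = 0.068966.
d = −0.75 · ln(1 − (4/3)·0.068966) = −0.75 · ln(0.908045) = −0.75 · (-0.096461) = 0.0723.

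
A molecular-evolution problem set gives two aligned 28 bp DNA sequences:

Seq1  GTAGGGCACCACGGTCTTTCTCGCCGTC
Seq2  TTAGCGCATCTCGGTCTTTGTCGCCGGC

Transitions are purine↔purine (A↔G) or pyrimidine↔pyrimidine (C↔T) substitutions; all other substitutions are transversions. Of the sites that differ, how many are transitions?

1

Mismatches occur at site 1 (G/T, transversion), site 5 (G/C, transversion), site 9 (C/T, transition), site 11 (A/T, transversion), site 20 (C/G, transversion), site 27 (T/G, transversion).
Of the 6 differences, 1 transition and 5 transversions, so the answer is 1.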